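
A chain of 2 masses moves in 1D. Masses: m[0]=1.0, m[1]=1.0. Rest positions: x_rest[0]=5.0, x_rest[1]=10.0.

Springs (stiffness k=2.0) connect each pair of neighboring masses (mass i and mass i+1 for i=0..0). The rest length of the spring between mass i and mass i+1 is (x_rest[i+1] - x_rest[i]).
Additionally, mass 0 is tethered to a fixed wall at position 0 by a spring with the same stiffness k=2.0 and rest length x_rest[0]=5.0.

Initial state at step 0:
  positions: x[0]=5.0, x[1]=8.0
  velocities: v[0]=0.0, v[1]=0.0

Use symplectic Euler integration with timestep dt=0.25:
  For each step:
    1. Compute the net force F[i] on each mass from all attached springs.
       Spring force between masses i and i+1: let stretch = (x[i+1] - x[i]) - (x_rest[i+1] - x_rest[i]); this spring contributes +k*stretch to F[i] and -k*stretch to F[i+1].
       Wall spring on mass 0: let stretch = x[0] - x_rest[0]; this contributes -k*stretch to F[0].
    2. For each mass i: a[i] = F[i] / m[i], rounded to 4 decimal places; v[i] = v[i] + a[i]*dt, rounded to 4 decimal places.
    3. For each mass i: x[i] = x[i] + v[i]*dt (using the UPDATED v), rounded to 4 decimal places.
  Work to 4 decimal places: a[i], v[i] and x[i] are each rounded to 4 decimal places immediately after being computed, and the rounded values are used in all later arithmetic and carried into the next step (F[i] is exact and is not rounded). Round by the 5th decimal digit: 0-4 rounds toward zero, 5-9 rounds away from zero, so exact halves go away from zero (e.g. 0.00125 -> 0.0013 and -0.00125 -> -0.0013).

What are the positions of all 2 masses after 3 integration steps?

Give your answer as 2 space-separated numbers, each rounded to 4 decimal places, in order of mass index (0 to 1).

Step 0: x=[5.0000 8.0000] v=[0.0000 0.0000]
Step 1: x=[4.7500 8.2500] v=[-1.0000 1.0000]
Step 2: x=[4.3438 8.6875] v=[-1.6250 1.7500]
Step 3: x=[3.9375 9.2071] v=[-1.6251 2.0782]

Answer: 3.9375 9.2071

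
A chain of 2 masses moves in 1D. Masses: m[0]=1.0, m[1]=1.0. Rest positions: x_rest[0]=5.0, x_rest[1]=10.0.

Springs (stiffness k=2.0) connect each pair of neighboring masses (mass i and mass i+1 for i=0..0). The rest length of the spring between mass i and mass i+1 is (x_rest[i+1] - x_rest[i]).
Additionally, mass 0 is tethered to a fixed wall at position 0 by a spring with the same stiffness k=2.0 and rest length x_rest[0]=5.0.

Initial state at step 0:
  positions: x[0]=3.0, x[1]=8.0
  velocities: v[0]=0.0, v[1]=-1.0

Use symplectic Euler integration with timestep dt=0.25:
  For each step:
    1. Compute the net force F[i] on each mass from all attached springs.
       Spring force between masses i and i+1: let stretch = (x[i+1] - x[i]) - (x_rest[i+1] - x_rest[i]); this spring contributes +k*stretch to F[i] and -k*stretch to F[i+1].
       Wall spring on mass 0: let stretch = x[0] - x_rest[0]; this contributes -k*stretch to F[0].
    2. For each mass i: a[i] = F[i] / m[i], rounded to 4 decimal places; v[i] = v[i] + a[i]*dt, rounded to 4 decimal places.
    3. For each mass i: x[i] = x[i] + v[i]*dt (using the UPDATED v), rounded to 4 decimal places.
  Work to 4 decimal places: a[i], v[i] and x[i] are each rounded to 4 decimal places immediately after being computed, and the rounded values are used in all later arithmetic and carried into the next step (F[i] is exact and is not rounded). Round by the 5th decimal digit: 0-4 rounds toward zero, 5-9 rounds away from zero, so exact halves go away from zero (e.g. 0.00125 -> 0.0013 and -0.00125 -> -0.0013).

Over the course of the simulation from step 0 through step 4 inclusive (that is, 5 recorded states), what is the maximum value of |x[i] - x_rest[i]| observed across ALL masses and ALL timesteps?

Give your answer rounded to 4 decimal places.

Answer: 2.4883

Derivation:
Step 0: x=[3.0000 8.0000] v=[0.0000 -1.0000]
Step 1: x=[3.2500 7.7500] v=[1.0000 -1.0000]
Step 2: x=[3.6563 7.5625] v=[1.6250 -0.7500]
Step 3: x=[4.0938 7.5117] v=[1.7500 -0.2031]
Step 4: x=[4.4468 7.6587] v=[1.4121 0.5880]
Max displacement = 2.4883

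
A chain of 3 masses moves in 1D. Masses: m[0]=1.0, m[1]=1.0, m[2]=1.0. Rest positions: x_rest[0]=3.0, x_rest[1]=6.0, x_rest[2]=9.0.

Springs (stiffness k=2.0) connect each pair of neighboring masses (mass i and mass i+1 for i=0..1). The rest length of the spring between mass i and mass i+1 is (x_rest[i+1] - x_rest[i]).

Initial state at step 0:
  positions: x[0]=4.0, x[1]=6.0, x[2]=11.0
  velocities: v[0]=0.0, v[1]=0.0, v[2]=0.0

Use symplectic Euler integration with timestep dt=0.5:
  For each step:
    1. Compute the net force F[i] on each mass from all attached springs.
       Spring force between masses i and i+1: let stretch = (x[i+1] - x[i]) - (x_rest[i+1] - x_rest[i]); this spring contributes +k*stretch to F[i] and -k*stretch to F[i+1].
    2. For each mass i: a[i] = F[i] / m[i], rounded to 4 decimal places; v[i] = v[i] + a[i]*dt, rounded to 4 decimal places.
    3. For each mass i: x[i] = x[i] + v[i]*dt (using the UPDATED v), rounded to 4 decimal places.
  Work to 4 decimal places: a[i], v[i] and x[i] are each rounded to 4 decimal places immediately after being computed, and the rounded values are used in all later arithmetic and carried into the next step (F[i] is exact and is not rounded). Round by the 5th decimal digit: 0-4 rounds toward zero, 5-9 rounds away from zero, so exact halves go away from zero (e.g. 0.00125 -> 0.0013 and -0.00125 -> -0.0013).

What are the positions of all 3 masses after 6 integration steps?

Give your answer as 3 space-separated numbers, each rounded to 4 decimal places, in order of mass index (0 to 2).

Answer: 3.5938 7.8282 9.5782

Derivation:
Step 0: x=[4.0000 6.0000 11.0000] v=[0.0000 0.0000 0.0000]
Step 1: x=[3.5000 7.5000 10.0000] v=[-1.0000 3.0000 -2.0000]
Step 2: x=[3.5000 8.2500 9.2500] v=[0.0000 1.5000 -1.5000]
Step 3: x=[4.3750 7.1250 9.5000] v=[1.7500 -2.2500 0.5000]
Step 4: x=[5.1250 5.8125 10.0625] v=[1.5000 -2.6250 1.1250]
Step 5: x=[4.7188 6.2813 10.0000] v=[-0.8125 0.9375 -0.1250]
Step 6: x=[3.5938 7.8282 9.5782] v=[-2.2500 3.0937 -0.8437]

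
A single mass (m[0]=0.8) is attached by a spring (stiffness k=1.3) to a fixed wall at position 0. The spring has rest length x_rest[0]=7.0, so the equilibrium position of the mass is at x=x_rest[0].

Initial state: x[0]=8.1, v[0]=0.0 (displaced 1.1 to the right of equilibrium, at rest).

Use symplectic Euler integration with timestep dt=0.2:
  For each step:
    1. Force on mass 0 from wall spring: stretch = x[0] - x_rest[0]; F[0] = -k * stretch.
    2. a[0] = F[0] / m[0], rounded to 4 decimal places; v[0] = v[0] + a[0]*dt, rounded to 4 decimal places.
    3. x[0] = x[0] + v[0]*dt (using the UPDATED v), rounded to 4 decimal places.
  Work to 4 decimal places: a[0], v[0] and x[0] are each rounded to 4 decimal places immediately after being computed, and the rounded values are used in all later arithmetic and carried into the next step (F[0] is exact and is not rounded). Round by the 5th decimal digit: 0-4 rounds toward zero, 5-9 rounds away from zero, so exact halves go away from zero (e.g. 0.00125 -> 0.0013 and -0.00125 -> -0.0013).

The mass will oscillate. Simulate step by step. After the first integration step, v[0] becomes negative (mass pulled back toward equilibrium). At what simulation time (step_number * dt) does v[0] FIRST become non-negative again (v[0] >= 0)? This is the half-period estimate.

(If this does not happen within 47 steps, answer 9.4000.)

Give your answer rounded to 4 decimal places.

Step 0: x=[8.1000] v=[0.0000]
Step 1: x=[8.0285] v=[-0.3575]
Step 2: x=[7.8901] v=[-0.6918]
Step 3: x=[7.6939] v=[-0.9811]
Step 4: x=[7.4526] v=[-1.2066]
Step 5: x=[7.1819] v=[-1.3537]
Step 6: x=[6.8993] v=[-1.4128]
Step 7: x=[6.6233] v=[-1.3801]
Step 8: x=[6.3718] v=[-1.2577]
Step 9: x=[6.1611] v=[-1.0535]
Step 10: x=[6.0049] v=[-0.7809]
Step 11: x=[5.9134] v=[-0.4575]
Step 12: x=[5.8925] v=[-0.1044]
Step 13: x=[5.9436] v=[0.2555]
First v>=0 after going negative at step 13, time=2.6000

Answer: 2.6000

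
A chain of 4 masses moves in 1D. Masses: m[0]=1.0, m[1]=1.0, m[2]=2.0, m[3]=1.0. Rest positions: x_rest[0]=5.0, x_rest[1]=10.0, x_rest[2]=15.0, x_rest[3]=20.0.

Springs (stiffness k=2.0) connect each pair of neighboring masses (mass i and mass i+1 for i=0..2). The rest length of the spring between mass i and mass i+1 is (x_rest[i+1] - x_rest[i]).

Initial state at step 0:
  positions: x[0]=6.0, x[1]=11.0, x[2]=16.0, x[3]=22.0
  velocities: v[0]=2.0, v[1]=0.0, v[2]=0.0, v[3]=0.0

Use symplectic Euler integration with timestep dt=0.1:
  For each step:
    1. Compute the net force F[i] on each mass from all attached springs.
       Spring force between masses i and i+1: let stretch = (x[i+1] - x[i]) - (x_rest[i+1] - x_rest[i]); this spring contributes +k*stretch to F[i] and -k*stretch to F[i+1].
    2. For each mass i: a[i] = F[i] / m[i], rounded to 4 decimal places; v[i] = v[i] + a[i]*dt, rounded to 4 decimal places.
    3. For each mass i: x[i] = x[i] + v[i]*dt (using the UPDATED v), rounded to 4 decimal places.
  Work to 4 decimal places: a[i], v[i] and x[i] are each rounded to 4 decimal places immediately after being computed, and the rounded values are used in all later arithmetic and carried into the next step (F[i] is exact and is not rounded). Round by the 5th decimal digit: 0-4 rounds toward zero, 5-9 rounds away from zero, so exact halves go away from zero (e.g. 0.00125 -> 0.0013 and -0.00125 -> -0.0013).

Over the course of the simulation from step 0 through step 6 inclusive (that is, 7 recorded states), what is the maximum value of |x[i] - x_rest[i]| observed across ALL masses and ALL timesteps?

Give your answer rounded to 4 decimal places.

Answer: 2.0690

Derivation:
Step 0: x=[6.0000 11.0000 16.0000 22.0000] v=[2.0000 0.0000 0.0000 0.0000]
Step 1: x=[6.2000 11.0000 16.0100 21.9800] v=[2.0000 0.0000 0.1000 -0.2000]
Step 2: x=[6.3960 11.0042 16.0296 21.9406] v=[1.9600 0.0420 0.1960 -0.3940]
Step 3: x=[6.5842 11.0167 16.0581 21.8830] v=[1.8816 0.1254 0.2846 -0.5762]
Step 4: x=[6.7610 11.0414 16.0944 21.8089] v=[1.7681 0.2472 0.3630 -0.7412]
Step 5: x=[6.9234 11.0816 16.1373 21.7205] v=[1.6242 0.4017 0.4292 -0.8841]
Step 6: x=[7.0690 11.1397 16.1855 21.6204] v=[1.4558 0.5812 0.4820 -1.0007]
Max displacement = 2.0690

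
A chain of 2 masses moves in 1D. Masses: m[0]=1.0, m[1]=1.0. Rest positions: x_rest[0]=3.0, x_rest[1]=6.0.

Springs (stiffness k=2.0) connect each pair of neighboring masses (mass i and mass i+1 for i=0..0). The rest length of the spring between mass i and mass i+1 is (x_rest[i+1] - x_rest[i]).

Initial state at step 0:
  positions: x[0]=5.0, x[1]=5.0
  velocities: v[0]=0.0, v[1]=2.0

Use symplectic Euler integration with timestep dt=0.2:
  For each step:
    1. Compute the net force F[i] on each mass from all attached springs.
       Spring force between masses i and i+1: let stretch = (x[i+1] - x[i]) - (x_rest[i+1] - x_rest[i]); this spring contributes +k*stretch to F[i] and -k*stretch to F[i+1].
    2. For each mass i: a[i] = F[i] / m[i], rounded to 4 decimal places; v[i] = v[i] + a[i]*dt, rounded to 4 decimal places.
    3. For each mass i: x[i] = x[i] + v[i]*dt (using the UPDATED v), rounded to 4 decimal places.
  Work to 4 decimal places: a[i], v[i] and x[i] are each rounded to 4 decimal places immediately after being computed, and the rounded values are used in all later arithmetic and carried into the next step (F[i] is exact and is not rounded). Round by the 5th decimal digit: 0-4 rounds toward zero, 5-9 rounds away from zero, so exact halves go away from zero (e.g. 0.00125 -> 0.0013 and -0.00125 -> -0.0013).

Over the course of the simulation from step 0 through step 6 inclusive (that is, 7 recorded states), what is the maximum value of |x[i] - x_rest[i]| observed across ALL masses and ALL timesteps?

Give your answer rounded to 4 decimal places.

Step 0: x=[5.0000 5.0000] v=[0.0000 2.0000]
Step 1: x=[4.7600 5.6400] v=[-1.2000 3.2000]
Step 2: x=[4.3504 6.4496] v=[-2.0480 4.0480]
Step 3: x=[3.8687 7.3313] v=[-2.4083 4.4083]
Step 4: x=[3.4240 8.1760] v=[-2.2233 4.2233]
Step 5: x=[3.1195 8.8805] v=[-1.5225 3.5225]
Step 6: x=[3.0359 9.3641] v=[-0.4181 2.4181]
Max displacement = 3.3641

Answer: 3.3641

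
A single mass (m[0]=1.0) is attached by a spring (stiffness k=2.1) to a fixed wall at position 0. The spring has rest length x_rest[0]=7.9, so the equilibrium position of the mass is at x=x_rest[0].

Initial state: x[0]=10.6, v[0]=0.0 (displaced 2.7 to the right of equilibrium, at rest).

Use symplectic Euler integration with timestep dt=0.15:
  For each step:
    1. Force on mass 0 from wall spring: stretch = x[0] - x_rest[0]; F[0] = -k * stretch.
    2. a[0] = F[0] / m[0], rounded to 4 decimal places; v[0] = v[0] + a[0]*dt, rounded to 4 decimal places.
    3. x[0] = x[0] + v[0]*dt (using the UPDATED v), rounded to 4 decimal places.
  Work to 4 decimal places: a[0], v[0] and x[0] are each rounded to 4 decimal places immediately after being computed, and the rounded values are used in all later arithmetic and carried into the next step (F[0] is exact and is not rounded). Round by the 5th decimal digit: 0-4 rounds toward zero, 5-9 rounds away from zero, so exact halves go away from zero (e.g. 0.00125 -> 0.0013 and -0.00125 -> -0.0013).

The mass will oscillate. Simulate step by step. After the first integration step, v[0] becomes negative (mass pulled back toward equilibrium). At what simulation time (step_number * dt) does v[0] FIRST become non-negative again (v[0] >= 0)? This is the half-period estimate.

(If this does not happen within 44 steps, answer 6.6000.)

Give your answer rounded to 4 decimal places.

Step 0: x=[10.6000] v=[0.0000]
Step 1: x=[10.4724] v=[-0.8505]
Step 2: x=[10.2233] v=[-1.6608]
Step 3: x=[9.8644] v=[-2.3926]
Step 4: x=[9.4127] v=[-3.0114]
Step 5: x=[8.8895] v=[-3.4879]
Step 6: x=[8.3196] v=[-3.7996]
Step 7: x=[7.7298] v=[-3.9318]
Step 8: x=[7.1481] v=[-3.8782]
Step 9: x=[6.6019] v=[-3.6414]
Step 10: x=[6.1170] v=[-3.2325]
Step 11: x=[5.7164] v=[-2.6709]
Step 12: x=[5.4189] v=[-1.9831]
Step 13: x=[5.2387] v=[-1.2016]
Step 14: x=[5.1842] v=[-0.3633]
Step 15: x=[5.2580] v=[0.4922]
First v>=0 after going negative at step 15, time=2.2500

Answer: 2.2500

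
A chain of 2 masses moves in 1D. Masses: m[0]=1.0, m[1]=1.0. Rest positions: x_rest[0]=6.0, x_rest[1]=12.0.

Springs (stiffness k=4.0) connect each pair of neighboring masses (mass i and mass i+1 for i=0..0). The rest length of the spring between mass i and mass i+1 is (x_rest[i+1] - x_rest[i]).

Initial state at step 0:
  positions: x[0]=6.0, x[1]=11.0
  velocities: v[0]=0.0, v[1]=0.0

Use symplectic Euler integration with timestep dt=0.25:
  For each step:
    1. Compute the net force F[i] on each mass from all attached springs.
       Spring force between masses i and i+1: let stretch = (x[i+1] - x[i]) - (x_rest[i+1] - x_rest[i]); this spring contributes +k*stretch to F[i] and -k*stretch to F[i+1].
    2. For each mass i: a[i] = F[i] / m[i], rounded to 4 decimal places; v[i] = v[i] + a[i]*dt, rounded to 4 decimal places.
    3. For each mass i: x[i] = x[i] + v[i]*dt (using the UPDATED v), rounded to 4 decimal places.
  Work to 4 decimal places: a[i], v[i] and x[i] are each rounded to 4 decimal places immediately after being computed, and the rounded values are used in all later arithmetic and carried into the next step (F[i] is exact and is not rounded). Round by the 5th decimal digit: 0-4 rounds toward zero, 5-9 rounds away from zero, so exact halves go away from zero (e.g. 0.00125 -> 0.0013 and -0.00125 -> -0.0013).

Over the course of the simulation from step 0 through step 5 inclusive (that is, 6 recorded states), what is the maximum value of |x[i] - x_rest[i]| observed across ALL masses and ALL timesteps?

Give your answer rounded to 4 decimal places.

Step 0: x=[6.0000 11.0000] v=[0.0000 0.0000]
Step 1: x=[5.7500 11.2500] v=[-1.0000 1.0000]
Step 2: x=[5.3750 11.6250] v=[-1.5000 1.5000]
Step 3: x=[5.0625 11.9375] v=[-1.2500 1.2500]
Step 4: x=[4.9688 12.0313] v=[-0.3750 0.3750]
Step 5: x=[5.1407 11.8594] v=[0.6875 -0.6875]
Max displacement = 1.0312

Answer: 1.0312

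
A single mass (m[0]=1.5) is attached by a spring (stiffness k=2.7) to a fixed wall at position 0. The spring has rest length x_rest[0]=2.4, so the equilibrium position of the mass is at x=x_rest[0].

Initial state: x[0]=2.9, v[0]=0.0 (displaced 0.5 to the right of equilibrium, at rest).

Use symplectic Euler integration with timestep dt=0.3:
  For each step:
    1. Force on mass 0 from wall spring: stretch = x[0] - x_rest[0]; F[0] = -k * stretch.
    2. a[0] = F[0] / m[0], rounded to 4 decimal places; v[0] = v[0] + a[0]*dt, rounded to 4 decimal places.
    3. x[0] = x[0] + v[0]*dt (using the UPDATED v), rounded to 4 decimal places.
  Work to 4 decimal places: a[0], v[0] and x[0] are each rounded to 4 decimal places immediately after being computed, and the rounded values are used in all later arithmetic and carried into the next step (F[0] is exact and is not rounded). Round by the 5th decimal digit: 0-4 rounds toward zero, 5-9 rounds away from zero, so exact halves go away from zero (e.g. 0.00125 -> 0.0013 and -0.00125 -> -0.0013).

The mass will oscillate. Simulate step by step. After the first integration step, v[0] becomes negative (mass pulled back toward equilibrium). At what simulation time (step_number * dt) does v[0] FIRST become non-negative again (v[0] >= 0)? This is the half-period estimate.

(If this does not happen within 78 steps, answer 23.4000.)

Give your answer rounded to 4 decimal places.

Step 0: x=[2.9000] v=[0.0000]
Step 1: x=[2.8190] v=[-0.2700]
Step 2: x=[2.6701] v=[-0.4963]
Step 3: x=[2.4774] v=[-0.6422]
Step 4: x=[2.2722] v=[-0.6840]
Step 5: x=[2.0877] v=[-0.6150]
Step 6: x=[1.9538] v=[-0.4464]
Step 7: x=[1.8922] v=[-0.2054]
Step 8: x=[1.9128] v=[0.0688]
First v>=0 after going negative at step 8, time=2.4000

Answer: 2.4000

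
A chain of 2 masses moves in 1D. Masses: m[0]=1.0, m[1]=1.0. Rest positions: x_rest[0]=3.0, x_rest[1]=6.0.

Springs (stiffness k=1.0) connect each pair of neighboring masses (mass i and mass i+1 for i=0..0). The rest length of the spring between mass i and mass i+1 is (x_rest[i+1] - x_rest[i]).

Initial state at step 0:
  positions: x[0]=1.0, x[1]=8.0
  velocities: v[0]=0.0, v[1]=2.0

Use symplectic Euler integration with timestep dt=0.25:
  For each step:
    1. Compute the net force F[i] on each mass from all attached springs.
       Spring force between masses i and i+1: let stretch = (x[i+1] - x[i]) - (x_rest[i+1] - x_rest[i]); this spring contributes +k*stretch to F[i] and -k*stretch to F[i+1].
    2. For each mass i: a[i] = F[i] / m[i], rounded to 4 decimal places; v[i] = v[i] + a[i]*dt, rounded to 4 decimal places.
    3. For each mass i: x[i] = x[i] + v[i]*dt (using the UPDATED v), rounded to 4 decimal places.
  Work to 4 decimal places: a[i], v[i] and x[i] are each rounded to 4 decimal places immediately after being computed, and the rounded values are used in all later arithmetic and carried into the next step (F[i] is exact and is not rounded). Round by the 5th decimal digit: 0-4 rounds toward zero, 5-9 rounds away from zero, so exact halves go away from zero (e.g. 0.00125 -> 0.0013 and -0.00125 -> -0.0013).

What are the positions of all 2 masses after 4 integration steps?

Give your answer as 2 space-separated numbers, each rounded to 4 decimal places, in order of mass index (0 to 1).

Step 0: x=[1.0000 8.0000] v=[0.0000 2.0000]
Step 1: x=[1.2500 8.2500] v=[1.0000 1.0000]
Step 2: x=[1.7500 8.2500] v=[2.0000 0.0000]
Step 3: x=[2.4688 8.0313] v=[2.8750 -0.8750]
Step 4: x=[3.3477 7.6524] v=[3.5156 -1.5156]

Answer: 3.3477 7.6524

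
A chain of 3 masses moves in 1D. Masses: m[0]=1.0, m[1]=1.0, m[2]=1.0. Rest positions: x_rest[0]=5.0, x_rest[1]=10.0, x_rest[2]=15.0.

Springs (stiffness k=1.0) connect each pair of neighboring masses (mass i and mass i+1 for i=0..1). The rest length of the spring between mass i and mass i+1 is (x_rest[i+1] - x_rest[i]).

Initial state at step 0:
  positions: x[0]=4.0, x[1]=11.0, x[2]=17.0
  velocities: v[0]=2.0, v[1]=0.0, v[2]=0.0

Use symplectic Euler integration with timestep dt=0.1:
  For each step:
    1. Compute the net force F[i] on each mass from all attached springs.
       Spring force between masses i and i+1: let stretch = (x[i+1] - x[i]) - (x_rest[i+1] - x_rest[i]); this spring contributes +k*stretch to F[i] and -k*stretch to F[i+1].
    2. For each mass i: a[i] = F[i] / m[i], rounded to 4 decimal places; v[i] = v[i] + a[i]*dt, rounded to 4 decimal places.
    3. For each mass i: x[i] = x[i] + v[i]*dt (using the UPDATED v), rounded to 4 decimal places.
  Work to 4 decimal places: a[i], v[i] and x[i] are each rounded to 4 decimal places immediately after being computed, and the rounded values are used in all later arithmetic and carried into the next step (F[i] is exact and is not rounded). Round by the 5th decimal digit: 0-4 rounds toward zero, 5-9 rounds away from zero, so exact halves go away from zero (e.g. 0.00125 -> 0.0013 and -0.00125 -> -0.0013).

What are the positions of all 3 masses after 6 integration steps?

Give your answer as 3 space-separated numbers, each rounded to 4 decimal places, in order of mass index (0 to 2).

Step 0: x=[4.0000 11.0000 17.0000] v=[2.0000 0.0000 0.0000]
Step 1: x=[4.2200 10.9900 16.9900] v=[2.2000 -0.1000 -0.1000]
Step 2: x=[4.4577 10.9723 16.9700] v=[2.3770 -0.1770 -0.2000]
Step 3: x=[4.7106 10.9494 16.9400] v=[2.5285 -0.2287 -0.2998]
Step 4: x=[4.9758 10.9241 16.9001] v=[2.6524 -0.2535 -0.3989]
Step 5: x=[5.2505 10.8990 16.8505] v=[2.7472 -0.2507 -0.4965]
Step 6: x=[5.5317 10.8770 16.7913] v=[2.8121 -0.2204 -0.5917]

Answer: 5.5317 10.8770 16.7913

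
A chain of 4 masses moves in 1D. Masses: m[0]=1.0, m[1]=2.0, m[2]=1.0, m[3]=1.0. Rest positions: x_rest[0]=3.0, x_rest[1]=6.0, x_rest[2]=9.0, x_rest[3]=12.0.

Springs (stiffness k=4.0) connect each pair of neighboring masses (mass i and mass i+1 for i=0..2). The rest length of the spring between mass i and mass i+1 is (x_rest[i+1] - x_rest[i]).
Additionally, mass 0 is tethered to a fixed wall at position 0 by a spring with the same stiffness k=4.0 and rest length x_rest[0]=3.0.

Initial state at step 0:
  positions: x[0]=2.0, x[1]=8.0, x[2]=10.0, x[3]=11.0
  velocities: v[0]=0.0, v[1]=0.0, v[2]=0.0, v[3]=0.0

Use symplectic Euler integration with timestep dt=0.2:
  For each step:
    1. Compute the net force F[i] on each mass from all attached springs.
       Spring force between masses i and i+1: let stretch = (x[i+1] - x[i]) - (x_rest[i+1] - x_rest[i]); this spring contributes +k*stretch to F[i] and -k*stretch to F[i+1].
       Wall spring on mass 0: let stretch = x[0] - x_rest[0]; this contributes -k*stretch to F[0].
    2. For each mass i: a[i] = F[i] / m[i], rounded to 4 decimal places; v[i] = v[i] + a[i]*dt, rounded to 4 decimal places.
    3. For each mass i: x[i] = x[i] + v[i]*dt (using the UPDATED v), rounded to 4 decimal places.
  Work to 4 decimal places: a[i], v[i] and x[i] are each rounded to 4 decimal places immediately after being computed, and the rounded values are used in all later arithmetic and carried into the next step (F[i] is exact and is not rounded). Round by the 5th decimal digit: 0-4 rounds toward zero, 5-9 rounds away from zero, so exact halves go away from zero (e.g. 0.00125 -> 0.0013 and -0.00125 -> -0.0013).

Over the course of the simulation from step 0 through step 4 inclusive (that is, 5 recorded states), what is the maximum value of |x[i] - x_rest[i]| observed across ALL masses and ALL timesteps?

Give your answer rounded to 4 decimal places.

Answer: 2.1981

Derivation:
Step 0: x=[2.0000 8.0000 10.0000 11.0000] v=[0.0000 0.0000 0.0000 0.0000]
Step 1: x=[2.6400 7.6800 9.8400 11.3200] v=[3.2000 -1.6000 -0.8000 1.6000]
Step 2: x=[3.6640 7.1296 9.5712 11.8832] v=[5.1200 -2.7520 -1.3440 2.8160]
Step 3: x=[4.6563 6.4973 9.2817 12.5565] v=[4.9613 -3.1616 -1.4477 3.3664]
Step 4: x=[5.1981 5.9405 9.0706 13.1858] v=[2.7091 -2.7842 -1.0554 3.1466]
Max displacement = 2.1981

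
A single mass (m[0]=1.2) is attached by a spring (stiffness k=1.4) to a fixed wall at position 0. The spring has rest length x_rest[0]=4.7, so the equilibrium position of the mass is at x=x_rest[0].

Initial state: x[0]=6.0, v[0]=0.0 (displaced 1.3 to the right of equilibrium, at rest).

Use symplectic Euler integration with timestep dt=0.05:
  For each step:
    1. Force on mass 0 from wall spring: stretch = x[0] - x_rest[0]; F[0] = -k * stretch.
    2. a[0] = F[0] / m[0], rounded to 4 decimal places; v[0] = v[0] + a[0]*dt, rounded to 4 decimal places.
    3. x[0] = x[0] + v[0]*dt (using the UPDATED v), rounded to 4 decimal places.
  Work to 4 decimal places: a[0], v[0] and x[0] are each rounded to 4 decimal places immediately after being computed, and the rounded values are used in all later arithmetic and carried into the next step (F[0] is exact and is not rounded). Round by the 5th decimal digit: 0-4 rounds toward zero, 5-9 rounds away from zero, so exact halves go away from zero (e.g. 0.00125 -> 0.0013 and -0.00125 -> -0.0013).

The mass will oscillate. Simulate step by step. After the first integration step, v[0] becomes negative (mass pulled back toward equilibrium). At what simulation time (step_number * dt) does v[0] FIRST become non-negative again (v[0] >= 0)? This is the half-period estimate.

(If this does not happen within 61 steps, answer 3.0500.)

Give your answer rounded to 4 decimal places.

Step 0: x=[6.0000] v=[0.0000]
Step 1: x=[5.9962] v=[-0.0758]
Step 2: x=[5.9886] v=[-0.1514]
Step 3: x=[5.9773] v=[-0.2266]
Step 4: x=[5.9622] v=[-0.3011]
Step 5: x=[5.9435] v=[-0.3747]
Step 6: x=[5.9211] v=[-0.4472]
Step 7: x=[5.8952] v=[-0.5184]
Step 8: x=[5.8658] v=[-0.5881]
Step 9: x=[5.8330] v=[-0.6561]
Step 10: x=[5.7969] v=[-0.7222]
Step 11: x=[5.7576] v=[-0.7862]
Step 12: x=[5.7152] v=[-0.8479]
Step 13: x=[5.6698] v=[-0.9071]
Step 14: x=[5.6216] v=[-0.9637]
Step 15: x=[5.5707] v=[-1.0175]
Step 16: x=[5.5173] v=[-1.0683]
Step 17: x=[5.4615] v=[-1.1160]
Step 18: x=[5.4035] v=[-1.1604]
Step 19: x=[5.3434] v=[-1.2014]
Step 20: x=[5.2815] v=[-1.2389]
Step 21: x=[5.2179] v=[-1.2728]
Step 22: x=[5.1528] v=[-1.3030]
Step 23: x=[5.0863] v=[-1.3294]
Step 24: x=[5.0187] v=[-1.3519]
Step 25: x=[4.9502] v=[-1.3705]
Step 26: x=[4.8809] v=[-1.3851]
Step 27: x=[4.8111] v=[-1.3957]
Step 28: x=[4.7410] v=[-1.4022]
Step 29: x=[4.6708] v=[-1.4046]
Step 30: x=[4.6007] v=[-1.4029]
Step 31: x=[4.5308] v=[-1.3971]
Step 32: x=[4.4614] v=[-1.3872]
Step 33: x=[4.3927] v=[-1.3733]
Step 34: x=[4.3249] v=[-1.3554]
Step 35: x=[4.2582] v=[-1.3335]
Step 36: x=[4.1928] v=[-1.3077]
Step 37: x=[4.1289] v=[-1.2781]
Step 38: x=[4.0667] v=[-1.2448]
Step 39: x=[4.0063] v=[-1.2079]
Step 40: x=[3.9479] v=[-1.1674]
Step 41: x=[3.8917] v=[-1.1235]
Step 42: x=[3.8379] v=[-1.0764]
Step 43: x=[3.7866] v=[-1.0261]
Step 44: x=[3.7380] v=[-0.9728]
Step 45: x=[3.6922] v=[-0.9167]
Step 46: x=[3.6493] v=[-0.8579]
Step 47: x=[3.6095] v=[-0.7966]
Step 48: x=[3.5729] v=[-0.7330]
Step 49: x=[3.5395] v=[-0.6673]
Step 50: x=[3.5095] v=[-0.5996]
Step 51: x=[3.4830] v=[-0.5302]
Step 52: x=[3.4600] v=[-0.4592]
Step 53: x=[3.4407] v=[-0.3869]
Step 54: x=[3.4250] v=[-0.3134]
Step 55: x=[3.4131] v=[-0.2390]
Step 56: x=[3.4049] v=[-0.1639]
Step 57: x=[3.4005] v=[-0.0884]
Step 58: x=[3.3999] v=[-0.0126]
Step 59: x=[3.4031] v=[0.0632]
First v>=0 after going negative at step 59, time=2.9500

Answer: 2.9500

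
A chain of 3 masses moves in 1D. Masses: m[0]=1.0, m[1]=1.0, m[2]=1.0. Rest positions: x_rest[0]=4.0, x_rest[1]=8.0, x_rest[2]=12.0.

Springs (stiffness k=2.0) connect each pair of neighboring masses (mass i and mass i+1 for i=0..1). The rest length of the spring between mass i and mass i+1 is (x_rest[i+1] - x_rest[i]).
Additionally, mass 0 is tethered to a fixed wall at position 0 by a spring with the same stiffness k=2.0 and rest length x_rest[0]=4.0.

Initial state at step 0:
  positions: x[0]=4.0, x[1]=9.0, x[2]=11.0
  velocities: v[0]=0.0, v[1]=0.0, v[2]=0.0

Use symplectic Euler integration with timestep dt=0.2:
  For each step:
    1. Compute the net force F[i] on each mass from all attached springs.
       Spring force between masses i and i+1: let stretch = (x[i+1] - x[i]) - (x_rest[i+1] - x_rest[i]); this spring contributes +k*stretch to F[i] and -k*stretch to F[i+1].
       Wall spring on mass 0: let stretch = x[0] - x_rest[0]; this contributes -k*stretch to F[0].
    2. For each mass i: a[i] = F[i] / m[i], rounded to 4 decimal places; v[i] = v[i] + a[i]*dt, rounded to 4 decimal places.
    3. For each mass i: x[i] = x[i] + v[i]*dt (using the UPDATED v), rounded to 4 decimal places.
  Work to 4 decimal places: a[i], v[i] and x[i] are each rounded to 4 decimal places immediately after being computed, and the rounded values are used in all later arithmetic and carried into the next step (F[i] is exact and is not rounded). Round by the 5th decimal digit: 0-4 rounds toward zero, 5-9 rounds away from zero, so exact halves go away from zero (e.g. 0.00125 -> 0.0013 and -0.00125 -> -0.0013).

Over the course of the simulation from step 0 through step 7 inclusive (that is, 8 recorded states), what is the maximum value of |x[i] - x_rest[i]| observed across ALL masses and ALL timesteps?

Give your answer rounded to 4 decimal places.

Step 0: x=[4.0000 9.0000 11.0000] v=[0.0000 0.0000 0.0000]
Step 1: x=[4.0800 8.7600 11.1600] v=[0.4000 -1.2000 0.8000]
Step 2: x=[4.2080 8.3376 11.4480] v=[0.6400 -2.1120 1.4400]
Step 3: x=[4.3297 7.8337 11.8072] v=[0.6086 -2.5197 1.7958]
Step 4: x=[4.3854 7.3673 12.1685] v=[0.2783 -2.3319 1.8064]
Step 5: x=[4.3288 7.0465 12.4657] v=[-0.2831 -1.6042 1.4859]
Step 6: x=[4.1433 6.9418 12.6493] v=[-0.9275 -0.5236 0.9182]
Step 7: x=[3.8502 7.0698 12.6963] v=[-1.4654 0.6400 0.2352]
Max displacement = 1.0582

Answer: 1.0582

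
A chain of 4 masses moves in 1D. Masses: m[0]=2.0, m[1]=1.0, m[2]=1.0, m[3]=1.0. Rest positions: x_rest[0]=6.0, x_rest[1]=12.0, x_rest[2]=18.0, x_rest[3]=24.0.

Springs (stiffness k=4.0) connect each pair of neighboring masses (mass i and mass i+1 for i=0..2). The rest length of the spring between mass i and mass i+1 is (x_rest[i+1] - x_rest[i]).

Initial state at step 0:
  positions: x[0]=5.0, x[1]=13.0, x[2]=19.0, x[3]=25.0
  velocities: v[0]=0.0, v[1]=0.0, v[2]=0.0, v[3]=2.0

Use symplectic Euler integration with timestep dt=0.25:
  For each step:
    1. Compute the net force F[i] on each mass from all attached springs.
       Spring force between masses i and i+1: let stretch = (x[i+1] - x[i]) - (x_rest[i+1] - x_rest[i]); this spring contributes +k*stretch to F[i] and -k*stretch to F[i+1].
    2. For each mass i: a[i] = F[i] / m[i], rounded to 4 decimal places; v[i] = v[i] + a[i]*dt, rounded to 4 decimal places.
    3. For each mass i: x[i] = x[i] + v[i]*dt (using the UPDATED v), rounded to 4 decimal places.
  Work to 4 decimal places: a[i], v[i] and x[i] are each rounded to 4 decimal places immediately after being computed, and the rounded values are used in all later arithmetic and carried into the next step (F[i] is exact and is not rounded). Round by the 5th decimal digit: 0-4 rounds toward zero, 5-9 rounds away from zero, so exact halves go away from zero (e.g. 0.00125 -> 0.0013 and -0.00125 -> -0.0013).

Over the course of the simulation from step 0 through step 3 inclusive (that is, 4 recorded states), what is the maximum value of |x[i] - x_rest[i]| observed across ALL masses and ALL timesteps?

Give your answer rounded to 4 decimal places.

Answer: 2.0313

Derivation:
Step 0: x=[5.0000 13.0000 19.0000 25.0000] v=[0.0000 0.0000 0.0000 2.0000]
Step 1: x=[5.2500 12.5000 19.0000 25.5000] v=[1.0000 -2.0000 0.0000 2.0000]
Step 2: x=[5.6563 11.8125 19.0000 25.8750] v=[1.6250 -2.7500 0.0000 1.5000]
Step 3: x=[6.0821 11.3828 18.9219 26.0313] v=[1.7031 -1.7187 -0.3125 0.6250]
Max displacement = 2.0313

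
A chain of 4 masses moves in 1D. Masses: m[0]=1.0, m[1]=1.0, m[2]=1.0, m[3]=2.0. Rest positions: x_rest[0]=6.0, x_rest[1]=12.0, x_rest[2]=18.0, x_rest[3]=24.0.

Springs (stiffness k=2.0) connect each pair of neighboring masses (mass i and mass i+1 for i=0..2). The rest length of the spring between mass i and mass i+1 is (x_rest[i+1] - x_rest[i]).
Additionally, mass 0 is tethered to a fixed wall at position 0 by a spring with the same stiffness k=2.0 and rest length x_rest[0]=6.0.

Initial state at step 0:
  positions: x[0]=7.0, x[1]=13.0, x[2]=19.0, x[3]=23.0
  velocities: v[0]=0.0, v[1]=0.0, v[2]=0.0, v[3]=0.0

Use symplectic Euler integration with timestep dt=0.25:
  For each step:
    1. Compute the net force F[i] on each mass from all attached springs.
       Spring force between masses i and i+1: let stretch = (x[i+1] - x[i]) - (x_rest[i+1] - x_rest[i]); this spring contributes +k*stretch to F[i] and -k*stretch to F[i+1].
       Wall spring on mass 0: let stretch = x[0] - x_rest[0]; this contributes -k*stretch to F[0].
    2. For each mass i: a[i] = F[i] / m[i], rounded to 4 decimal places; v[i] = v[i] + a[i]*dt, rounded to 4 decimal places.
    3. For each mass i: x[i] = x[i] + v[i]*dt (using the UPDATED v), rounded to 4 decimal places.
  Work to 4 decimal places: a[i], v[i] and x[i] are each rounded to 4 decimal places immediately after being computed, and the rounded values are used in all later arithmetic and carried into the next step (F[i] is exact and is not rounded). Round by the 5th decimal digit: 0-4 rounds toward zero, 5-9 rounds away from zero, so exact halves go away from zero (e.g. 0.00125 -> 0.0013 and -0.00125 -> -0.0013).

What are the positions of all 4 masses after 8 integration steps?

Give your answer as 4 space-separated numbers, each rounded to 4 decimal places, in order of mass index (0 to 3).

Answer: 5.2424 10.4178 17.6669 24.6464

Derivation:
Step 0: x=[7.0000 13.0000 19.0000 23.0000] v=[0.0000 0.0000 0.0000 0.0000]
Step 1: x=[6.8750 13.0000 18.7500 23.1250] v=[-0.5000 0.0000 -1.0000 0.5000]
Step 2: x=[6.6563 12.9531 18.3281 23.3516] v=[-0.8750 -0.1875 -1.6875 0.9063]
Step 3: x=[6.3926 12.7910 17.8623 23.6392] v=[-1.0548 -0.6484 -1.8633 1.1504]
Step 4: x=[6.1296 12.4630 17.4847 23.9408] v=[-1.0519 -1.3120 -1.5105 1.2062]
Step 5: x=[5.8921 11.9710 17.2864 24.2139] v=[-0.9500 -1.9679 -0.7933 1.0922]
Step 6: x=[5.6780 11.3836 17.2896 24.4290] v=[-0.8566 -2.3497 0.0128 0.8603]
Step 7: x=[5.4673 10.8212 17.4470 24.5729] v=[-0.8428 -2.2495 0.6295 0.5755]
Step 8: x=[5.2424 10.4178 17.6669 24.6464] v=[-0.8995 -1.6136 0.8796 0.2940]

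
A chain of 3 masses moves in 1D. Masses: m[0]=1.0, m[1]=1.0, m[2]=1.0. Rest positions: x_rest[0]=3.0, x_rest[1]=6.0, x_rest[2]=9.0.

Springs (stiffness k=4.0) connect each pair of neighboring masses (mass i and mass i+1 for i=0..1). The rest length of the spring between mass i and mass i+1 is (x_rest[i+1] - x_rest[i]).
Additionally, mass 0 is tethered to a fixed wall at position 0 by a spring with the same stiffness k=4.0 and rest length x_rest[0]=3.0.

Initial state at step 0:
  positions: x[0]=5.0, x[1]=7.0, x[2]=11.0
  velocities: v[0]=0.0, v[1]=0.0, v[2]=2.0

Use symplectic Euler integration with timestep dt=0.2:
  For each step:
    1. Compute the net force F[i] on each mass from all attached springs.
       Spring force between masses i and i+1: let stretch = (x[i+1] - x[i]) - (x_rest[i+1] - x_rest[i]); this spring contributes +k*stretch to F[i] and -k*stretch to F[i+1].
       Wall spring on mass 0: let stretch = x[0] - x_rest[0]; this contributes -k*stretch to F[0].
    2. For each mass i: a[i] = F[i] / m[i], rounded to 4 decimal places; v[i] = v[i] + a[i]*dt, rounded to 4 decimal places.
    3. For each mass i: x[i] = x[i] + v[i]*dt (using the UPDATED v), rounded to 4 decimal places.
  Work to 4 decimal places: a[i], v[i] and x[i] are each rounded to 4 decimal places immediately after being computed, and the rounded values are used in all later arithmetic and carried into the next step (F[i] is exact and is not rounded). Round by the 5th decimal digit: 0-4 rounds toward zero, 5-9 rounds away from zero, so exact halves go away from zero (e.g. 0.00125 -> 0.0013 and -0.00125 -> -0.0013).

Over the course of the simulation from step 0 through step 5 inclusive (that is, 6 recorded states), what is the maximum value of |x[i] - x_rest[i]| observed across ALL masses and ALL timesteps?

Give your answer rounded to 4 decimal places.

Answer: 2.3434

Derivation:
Step 0: x=[5.0000 7.0000 11.0000] v=[0.0000 0.0000 2.0000]
Step 1: x=[4.5200 7.3200 11.2400] v=[-2.4000 1.6000 1.2000]
Step 2: x=[3.7648 7.8192 11.3328] v=[-3.7760 2.4960 0.4640]
Step 3: x=[3.0559 8.2319 11.3434] v=[-3.5443 2.0634 0.0531]
Step 4: x=[2.6863 8.3143 11.3362] v=[-1.8482 0.4118 -0.0361]
Step 5: x=[2.7873 7.9797 11.3255] v=[0.5052 -1.6731 -0.0536]
Max displacement = 2.3434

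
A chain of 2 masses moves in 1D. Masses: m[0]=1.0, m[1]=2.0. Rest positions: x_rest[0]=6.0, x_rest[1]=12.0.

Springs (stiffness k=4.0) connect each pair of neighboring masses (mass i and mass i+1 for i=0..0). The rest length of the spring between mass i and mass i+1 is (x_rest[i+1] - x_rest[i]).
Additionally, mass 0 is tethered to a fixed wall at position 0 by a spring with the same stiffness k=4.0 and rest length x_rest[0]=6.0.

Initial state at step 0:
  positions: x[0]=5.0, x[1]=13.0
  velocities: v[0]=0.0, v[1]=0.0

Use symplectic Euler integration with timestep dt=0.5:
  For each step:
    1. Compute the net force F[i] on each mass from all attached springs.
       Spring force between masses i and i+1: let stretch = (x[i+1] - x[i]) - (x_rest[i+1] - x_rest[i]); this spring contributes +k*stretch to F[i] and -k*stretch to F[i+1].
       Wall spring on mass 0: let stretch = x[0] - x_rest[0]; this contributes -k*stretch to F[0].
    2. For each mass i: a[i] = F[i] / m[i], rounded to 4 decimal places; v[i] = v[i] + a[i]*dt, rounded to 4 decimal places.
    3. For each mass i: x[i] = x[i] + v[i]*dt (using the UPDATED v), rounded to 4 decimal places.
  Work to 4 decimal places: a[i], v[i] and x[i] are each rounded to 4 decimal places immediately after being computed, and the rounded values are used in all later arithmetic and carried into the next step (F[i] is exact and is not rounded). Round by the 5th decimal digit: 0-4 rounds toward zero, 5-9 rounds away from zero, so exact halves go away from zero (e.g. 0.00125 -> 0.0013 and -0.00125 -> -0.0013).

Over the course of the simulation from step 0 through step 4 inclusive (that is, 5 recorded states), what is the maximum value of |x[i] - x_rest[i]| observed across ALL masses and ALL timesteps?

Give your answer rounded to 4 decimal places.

Answer: 2.0000

Derivation:
Step 0: x=[5.0000 13.0000] v=[0.0000 0.0000]
Step 1: x=[8.0000 12.0000] v=[6.0000 -2.0000]
Step 2: x=[7.0000 12.0000] v=[-2.0000 0.0000]
Step 3: x=[4.0000 12.5000] v=[-6.0000 1.0000]
Step 4: x=[5.5000 11.7500] v=[3.0000 -1.5000]
Max displacement = 2.0000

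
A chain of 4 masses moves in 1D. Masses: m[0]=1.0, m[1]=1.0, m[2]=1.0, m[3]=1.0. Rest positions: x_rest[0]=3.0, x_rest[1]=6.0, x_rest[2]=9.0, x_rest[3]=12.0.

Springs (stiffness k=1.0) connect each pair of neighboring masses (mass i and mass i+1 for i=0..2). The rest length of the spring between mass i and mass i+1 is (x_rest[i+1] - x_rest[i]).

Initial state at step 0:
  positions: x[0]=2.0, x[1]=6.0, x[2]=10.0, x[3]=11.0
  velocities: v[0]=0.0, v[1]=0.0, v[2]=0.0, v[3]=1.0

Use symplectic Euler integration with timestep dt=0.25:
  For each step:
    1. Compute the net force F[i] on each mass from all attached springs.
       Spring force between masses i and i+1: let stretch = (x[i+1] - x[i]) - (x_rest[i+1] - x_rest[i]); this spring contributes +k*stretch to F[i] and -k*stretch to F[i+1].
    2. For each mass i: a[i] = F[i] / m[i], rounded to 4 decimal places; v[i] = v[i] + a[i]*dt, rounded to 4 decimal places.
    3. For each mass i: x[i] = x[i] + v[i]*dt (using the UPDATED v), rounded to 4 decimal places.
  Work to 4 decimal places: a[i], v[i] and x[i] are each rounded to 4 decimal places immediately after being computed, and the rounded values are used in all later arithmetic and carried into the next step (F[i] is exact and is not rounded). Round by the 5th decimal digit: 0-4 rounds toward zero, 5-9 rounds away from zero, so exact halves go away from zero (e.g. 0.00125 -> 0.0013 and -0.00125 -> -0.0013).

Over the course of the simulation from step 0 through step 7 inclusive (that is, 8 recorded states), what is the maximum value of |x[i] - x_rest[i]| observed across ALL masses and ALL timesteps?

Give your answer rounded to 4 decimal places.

Step 0: x=[2.0000 6.0000 10.0000 11.0000] v=[0.0000 0.0000 0.0000 1.0000]
Step 1: x=[2.0625 6.0000 9.8125 11.3750] v=[0.2500 0.0000 -0.7500 1.5000]
Step 2: x=[2.1836 5.9922 9.4844 11.8399] v=[0.4844 -0.0313 -1.3125 1.8594]
Step 3: x=[2.3553 5.9646 9.0852 12.3450] v=[0.6866 -0.1104 -1.5967 2.0205]
Step 4: x=[2.5650 5.9065 8.6947 12.8339] v=[0.8389 -0.2326 -1.5619 1.9556]
Step 5: x=[2.7961 5.8138 8.3887 13.2516] v=[0.9243 -0.3709 -1.2242 1.6708]
Step 6: x=[3.0283 5.6934 8.2257 13.5529] v=[0.9287 -0.4816 -0.6522 1.2051]
Step 7: x=[3.2396 5.5647 8.2373 13.7087] v=[0.8450 -0.5148 0.0465 0.6233]
Max displacement = 1.7087

Answer: 1.7087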